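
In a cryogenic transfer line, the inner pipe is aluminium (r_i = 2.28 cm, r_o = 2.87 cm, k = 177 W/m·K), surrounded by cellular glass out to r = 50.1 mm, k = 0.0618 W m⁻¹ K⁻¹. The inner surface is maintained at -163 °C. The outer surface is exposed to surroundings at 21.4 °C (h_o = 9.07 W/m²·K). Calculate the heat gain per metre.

Series thermal resistances, inner to outer:
  R'_aluminium = ln(0.0287/0.0228)/(2πk) = 0.2301/(2π·177) = 2.069×10^-4 m·K/W
  R'_cellular glass = ln(0.0501/0.0287)/(2πk) = 0.5571/(2π·0.0618) = 1.435 m·K/W
  R'_conv,out = 1/(2πr h) = 1/(2π·0.0501·9.07) = 0.3502 m·K/W
ΣR = 2.069×10^-4 + 1.435 + 0.3502 = 1.785 m·K/W
Q' = ΔT/ΣR = (-163 °C − 21.4 °C)/1.785 = -103 W/m
(Negative Q' ⇒ heat flows inward; heat gain = 103 W/m.)

Q' = 103 W/m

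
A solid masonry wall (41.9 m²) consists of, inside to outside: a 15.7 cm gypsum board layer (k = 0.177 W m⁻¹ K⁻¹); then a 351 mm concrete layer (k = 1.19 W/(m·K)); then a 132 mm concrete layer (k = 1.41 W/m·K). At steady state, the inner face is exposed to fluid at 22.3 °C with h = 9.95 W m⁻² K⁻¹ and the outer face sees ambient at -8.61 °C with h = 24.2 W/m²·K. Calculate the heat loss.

Treat each layer as a resistance in series:
  R_conv,in = 1/(hA) = 1/(9.95·41.9) = 0.002399 K/W
  R_gypsum board = L/(kA) = 0.157/(0.177·41.9) = 0.02117 K/W
  R_concrete = L/(kA) = 0.351/(1.19·41.9) = 0.007040 K/W
  R_concrete = L/(kA) = 0.132/(1.41·41.9) = 0.002234 K/W
  R_conv,out = 1/(hA) = 1/(24.2·41.9) = 9.862×10^-4 K/W
ΣR = 0.002399 + 0.02117 + 0.007040 + 0.002234 + 9.862×10^-4 = 0.03383 K/W
Q = ΔT/ΣR = (22.3 °C − -8.61 °C)/0.03383 = 914 W

Q = 914 W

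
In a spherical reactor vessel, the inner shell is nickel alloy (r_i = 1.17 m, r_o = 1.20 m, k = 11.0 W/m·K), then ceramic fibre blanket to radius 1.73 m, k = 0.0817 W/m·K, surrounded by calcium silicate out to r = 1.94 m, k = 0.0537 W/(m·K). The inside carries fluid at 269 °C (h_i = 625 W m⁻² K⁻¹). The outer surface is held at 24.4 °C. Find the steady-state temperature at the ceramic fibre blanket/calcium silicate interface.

T = 90.8 °C

Series thermal resistances, inner to outer:
  R_conv,in = 1/(4πr²h) = 1/(4π·1.17²·625) = 9.301×10^-5 K/W
  R_nickel alloy = (1/1.17 − 1/1.20)/(4πk) = 0.02137/(4π·11.0) = 1.546×10^-4 K/W
  R_ceramic fibre blanket = (1/1.20 − 1/1.73)/(4πk) = 0.2553/(4π·0.0817) = 0.2487 K/W
  R_calcium silicate = (1/1.73 − 1/1.94)/(4πk) = 0.06257/(4π·0.0537) = 0.09272 K/W
ΣR = 9.301×10^-5 + 1.546×10^-4 + 0.2487 + 0.09272 = 0.3417 K/W
Q = ΔT/ΣR = (269 °C − 24.4 °C)/0.3417 = 715.8 W
From the inner boundary to the ceramic fibre blanket/calcium silicate interface, ΣR_partial = 0.2489 K/W.
T_interface = T_in − Q·ΣR_partial = 269 °C − (715.8)(0.2489) = 90.8 °C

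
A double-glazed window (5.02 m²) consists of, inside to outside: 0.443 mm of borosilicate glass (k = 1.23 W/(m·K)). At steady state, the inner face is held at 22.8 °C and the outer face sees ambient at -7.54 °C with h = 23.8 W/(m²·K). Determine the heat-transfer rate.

Treat each layer as a resistance in series:
  R_borosilicate glass = L/(kA) = 4.43×10^-4/(1.23·5.02) = 7.175×10^-5 K/W
  R_conv,out = 1/(hA) = 1/(23.8·5.02) = 0.008370 K/W
ΣR = 7.175×10^-5 + 0.008370 = 0.008442 K/W
Q = ΔT/ΣR = (22.8 °C − -7.54 °C)/0.008442 = 3590 W

Q = 3.59 kW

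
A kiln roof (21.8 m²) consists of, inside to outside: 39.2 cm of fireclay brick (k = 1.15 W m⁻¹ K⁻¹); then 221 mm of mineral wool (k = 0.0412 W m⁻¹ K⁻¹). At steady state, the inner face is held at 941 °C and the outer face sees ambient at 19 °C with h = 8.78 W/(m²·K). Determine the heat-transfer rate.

Resistance network (inner→outer):
  R_fireclay brick = L/(kA) = 0.392/(1.15·21.8) = 0.01564 K/W
  R_mineral wool = L/(kA) = 0.221/(0.0412·21.8) = 0.2461 K/W
  R_conv,out = 1/(hA) = 1/(8.78·21.8) = 0.005225 K/W
ΣR = 0.01564 + 0.2461 + 0.005225 = 0.2670 K/W
Q = ΔT/ΣR = (941 °C − 19 °C)/0.2670 = 3450 W

Q = 3.45 kW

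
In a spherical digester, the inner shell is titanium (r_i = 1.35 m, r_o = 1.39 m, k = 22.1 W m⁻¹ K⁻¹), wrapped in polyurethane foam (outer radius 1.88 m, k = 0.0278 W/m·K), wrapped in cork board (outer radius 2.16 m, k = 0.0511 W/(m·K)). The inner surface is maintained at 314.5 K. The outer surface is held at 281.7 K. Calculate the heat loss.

Treat each layer as a resistance in series:
  R_titanium = (1/1.35 − 1/1.39)/(4πk) = 0.02132/(4π·22.1) = 7.676×10^-5 K/W
  R_polyurethane foam = (1/1.39 − 1/1.88)/(4πk) = 0.1875/(4π·0.0278) = 0.5367 K/W
  R_cork board = (1/1.88 − 1/2.16)/(4πk) = 0.06895/(4π·0.0511) = 0.1074 K/W
ΣR = 7.676×10^-5 + 0.5367 + 0.1074 = 0.6442 K/W
Q = ΔT/ΣR = (314.5 K − 281.7 K)/0.6442 = 50.9 W

Q = 50.9 W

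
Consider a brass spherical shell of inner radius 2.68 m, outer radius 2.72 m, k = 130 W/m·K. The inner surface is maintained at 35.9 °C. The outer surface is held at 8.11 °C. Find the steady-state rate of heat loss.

Q = 4πk·ΔT/(1/r₁ − 1/r₂) = 4π × 130 × 27.79 / (1/2.68 − 1/2.72) = 8.27×10^6 W

Q = 8270 kW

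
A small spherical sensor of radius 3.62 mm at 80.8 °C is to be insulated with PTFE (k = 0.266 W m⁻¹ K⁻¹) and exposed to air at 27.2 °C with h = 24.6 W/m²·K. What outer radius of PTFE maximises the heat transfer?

r_cr = 2.16 cm

For a sphere, r_cr = 2k_ins/h = 2·0.266/24.6 = 0.0216 m = 2.16 cm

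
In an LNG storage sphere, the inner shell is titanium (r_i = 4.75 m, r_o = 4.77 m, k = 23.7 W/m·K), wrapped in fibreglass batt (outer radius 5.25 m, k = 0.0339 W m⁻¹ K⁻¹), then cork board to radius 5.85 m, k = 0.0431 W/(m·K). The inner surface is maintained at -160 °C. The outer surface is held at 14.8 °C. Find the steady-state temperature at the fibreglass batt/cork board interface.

T = -63.0 °C

Resistance network (inner→outer):
  R_titanium = (1/4.75 − 1/4.77)/(4πk) = 8.827×10^-4/(4π·23.7) = 2.964×10^-6 K/W
  R_fibreglass batt = (1/4.77 − 1/5.25)/(4πk) = 0.01917/(4π·0.0339) = 0.04499 K/W
  R_cork board = (1/5.25 − 1/5.85)/(4πk) = 0.01954/(4π·0.0431) = 0.03607 K/W
ΣR = 2.964×10^-6 + 0.04499 + 0.03607 = 0.08106 K/W
Q = ΔT/ΣR = (-160 °C − 14.8 °C)/0.08106 = -2156 W
From the inner boundary to the fibreglass batt/cork board interface, ΣR_partial = 0.04499 K/W.
T_interface = T_in − Q·ΣR_partial = -160 °C − (-2156)(0.04499) = -63.0 °C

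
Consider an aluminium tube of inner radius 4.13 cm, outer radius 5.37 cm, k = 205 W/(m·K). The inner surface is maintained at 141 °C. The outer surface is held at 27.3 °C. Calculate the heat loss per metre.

Q' = 5.58×10^5 W/m

Q' = 2πk·ΔT/ln(r₂/r₁) = 2π × 205 × 113.7 / ln(0.0537/0.0413) = 5.58×10^5 W/m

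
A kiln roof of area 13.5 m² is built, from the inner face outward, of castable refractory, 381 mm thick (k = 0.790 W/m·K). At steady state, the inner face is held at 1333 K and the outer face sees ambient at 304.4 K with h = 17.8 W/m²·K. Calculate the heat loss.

Q = 25.8 kW

Series thermal resistances, inner to outer:
  R_castable refractory = L/(kA) = 0.381/(0.790·13.5) = 0.03572 K/W
  R_conv,out = 1/(hA) = 1/(17.8·13.5) = 0.004161 K/W
ΣR = 0.03572 + 0.004161 = 0.03988 K/W
Q = ΔT/ΣR = (1333 K − 304.4 K)/0.03988 = 25800 W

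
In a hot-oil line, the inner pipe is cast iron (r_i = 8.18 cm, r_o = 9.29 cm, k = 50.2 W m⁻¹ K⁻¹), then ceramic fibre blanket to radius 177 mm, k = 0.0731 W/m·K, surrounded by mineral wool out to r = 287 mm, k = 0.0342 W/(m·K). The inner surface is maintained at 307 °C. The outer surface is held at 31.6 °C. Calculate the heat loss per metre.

Series thermal resistances, inner to outer:
  R'_cast iron = ln(0.0929/0.0818)/(2πk) = 0.1272/(2π·50.2) = 4.034×10^-4 m·K/W
  R'_ceramic fibre blanket = ln(0.177/0.0929)/(2πk) = 0.6446/(2π·0.0731) = 1.403 m·K/W
  R'_mineral wool = ln(0.287/0.177)/(2πk) = 0.4833/(2π·0.0342) = 2.249 m·K/W
ΣR = 4.034×10^-4 + 1.403 + 2.249 = 3.652 m·K/W
Q' = ΔT/ΣR = (307 °C − 31.6 °C)/3.652 = 75.4 W/m

Q' = 75.4 W/m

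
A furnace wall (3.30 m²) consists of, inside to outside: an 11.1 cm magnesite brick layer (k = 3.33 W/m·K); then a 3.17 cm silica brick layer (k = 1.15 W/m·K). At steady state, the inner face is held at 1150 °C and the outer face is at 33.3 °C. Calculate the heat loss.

Resistance network (inner→outer):
  R_magnesite brick = L/(kA) = 0.111/(3.33·3.30) = 0.01010 K/W
  R_silica brick = L/(kA) = 0.0317/(1.15·3.30) = 0.008353 K/W
ΣR = 0.01010 + 0.008353 = 0.01845 K/W
Q = ΔT/ΣR = (1150 °C − 33.3 °C)/0.01845 = 60500 W

Q = 60500 W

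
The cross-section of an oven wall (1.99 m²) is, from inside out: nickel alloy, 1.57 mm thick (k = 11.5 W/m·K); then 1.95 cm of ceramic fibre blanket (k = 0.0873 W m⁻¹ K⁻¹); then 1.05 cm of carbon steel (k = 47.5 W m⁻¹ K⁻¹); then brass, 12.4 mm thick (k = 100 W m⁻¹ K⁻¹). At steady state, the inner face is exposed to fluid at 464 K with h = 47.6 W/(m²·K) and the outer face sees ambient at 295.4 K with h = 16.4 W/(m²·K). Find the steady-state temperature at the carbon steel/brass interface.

Treat each layer as a resistance in series:
  R_conv,in = 1/(hA) = 1/(47.6·1.99) = 0.01056 K/W
  R_nickel alloy = L/(kA) = 0.00157/(11.5·1.99) = 6.860×10^-5 K/W
  R_ceramic fibre blanket = L/(kA) = 0.0195/(0.0873·1.99) = 0.1122 K/W
  R_carbon steel = L/(kA) = 0.0105/(47.5·1.99) = 1.111×10^-4 K/W
  R_brass = L/(kA) = 0.0124/(100·1.99) = 6.231×10^-5 K/W
  R_conv,out = 1/(hA) = 1/(16.4·1.99) = 0.03064 K/W
ΣR = 0.01056 + 6.860×10^-5 + 0.1122 + 1.111×10^-4 + 6.231×10^-5 + 0.03064 = 0.1536 K/W
Q = ΔT/ΣR = (464 K − 295.4 K)/0.1536 = 1098 W
From the inner boundary to the carbon steel/brass interface, ΣR_partial = 0.1229 K/W.
T_interface = T_in − Q·ΣR_partial = 464 K − (1098)(0.1229) = 329.1 K

T = 329.1 K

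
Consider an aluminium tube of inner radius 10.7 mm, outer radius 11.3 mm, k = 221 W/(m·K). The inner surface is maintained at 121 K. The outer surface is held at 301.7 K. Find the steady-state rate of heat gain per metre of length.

Q' = 4600 kW/m

Q' = 2πk·ΔT/ln(r₂/r₁) = 2π × 221 × 180.7 / ln(0.0113/0.0107) = 4.60×10^6 W/m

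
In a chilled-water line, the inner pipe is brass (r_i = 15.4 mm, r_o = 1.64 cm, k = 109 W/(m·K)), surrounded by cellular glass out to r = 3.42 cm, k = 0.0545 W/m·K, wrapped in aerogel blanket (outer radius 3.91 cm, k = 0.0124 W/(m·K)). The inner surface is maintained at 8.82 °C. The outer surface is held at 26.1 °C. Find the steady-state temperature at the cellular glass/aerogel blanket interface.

T = 18.4 °C

Resistance network (inner→outer):
  R'_brass = ln(0.0164/0.0154)/(2πk) = 0.06291/(2π·109) = 9.186×10^-5 m·K/W
  R'_cellular glass = ln(0.0342/0.0164)/(2πk) = 0.7349/(2π·0.0545) = 2.146 m·K/W
  R'_aerogel blanket = ln(0.0391/0.0342)/(2πk) = 0.1339/(2π·0.0124) = 1.719 m·K/W
ΣR = 9.186×10^-5 + 2.146 + 1.719 = 3.865 m·K/W
Q' = ΔT/ΣR = (8.82 °C − 26.1 °C)/3.865 = -4.471 W/m
From the inner boundary to the cellular glass/aerogel blanket interface, ΣR_partial = 2.146 m·K/W.
T_interface = T_in − Q'·ΣR_partial = 8.82 °C − (-4.471)(2.146) = 18.4 °C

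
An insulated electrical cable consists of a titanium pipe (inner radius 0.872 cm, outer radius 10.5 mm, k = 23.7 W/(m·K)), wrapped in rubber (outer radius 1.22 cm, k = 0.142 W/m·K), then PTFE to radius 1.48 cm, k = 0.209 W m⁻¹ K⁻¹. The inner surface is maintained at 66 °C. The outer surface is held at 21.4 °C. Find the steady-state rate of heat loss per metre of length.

Series thermal resistances, inner to outer:
  R'_titanium = ln(0.0105/0.00872)/(2πk) = 0.1858/(2π·23.7) = 0.001247 m·K/W
  R'_rubber = ln(0.0122/0.0105)/(2πk) = 0.1501/(2π·0.142) = 0.1682 m·K/W
  R'_PTFE = ln(0.0148/0.0122)/(2πk) = 0.1932/(2π·0.209) = 0.1471 m·K/W
ΣR = 0.001247 + 0.1682 + 0.1471 = 0.3165 m·K/W
Q' = ΔT/ΣR = (66 °C − 21.4 °C)/0.3165 = 141 W/m

Q' = 141 W/m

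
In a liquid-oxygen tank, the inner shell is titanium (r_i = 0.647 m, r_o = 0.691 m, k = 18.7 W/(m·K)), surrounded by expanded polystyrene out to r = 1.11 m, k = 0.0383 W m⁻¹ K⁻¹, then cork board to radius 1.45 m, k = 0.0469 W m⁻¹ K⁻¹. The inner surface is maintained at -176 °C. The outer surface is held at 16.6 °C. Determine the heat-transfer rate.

Treat each layer as a resistance in series:
  R_titanium = (1/0.647 − 1/0.691)/(4πk) = 0.09842/(4π·18.7) = 4.188×10^-4 K/W
  R_expanded polystyrene = (1/0.691 − 1/1.11)/(4πk) = 0.5463/(4π·0.0383) = 1.135 K/W
  R_cork board = (1/1.11 − 1/1.45)/(4πk) = 0.2112/(4π·0.0469) = 0.3584 K/W
ΣR = 4.188×10^-4 + 1.135 + 0.3584 = 1.494 K/W
Q = ΔT/ΣR = (-176 °C − 16.6 °C)/1.494 = -129 W
(Negative Q ⇒ heat flows inward; heat gain = 129 W.)

Q = 129 W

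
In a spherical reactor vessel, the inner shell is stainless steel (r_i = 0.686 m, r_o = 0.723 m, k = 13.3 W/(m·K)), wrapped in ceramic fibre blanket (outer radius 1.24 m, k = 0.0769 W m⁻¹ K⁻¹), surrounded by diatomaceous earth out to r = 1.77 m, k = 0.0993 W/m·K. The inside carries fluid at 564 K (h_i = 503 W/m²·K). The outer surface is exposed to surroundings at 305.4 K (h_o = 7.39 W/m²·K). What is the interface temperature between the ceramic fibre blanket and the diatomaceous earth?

Treat each layer as a resistance in series:
  R_conv,in = 1/(4πr²h) = 1/(4π·0.686²·503) = 3.362×10^-4 K/W
  R_stainless steel = (1/0.686 − 1/0.723)/(4πk) = 0.07460/(4π·13.3) = 4.464×10^-4 K/W
  R_ceramic fibre blanket = (1/0.723 − 1/1.24)/(4πk) = 0.5767/(4π·0.0769) = 0.5968 K/W
  R_diatomaceous earth = (1/1.24 − 1/1.77)/(4πk) = 0.2415/(4π·0.0993) = 0.1935 K/W
  R_conv,out = 1/(4πr²h) = 1/(4π·1.77²·7.39) = 0.003437 K/W
ΣR = 3.362×10^-4 + 4.464×10^-4 + 0.5968 + 0.1935 + 0.003437 = 0.7945 K/W
Q = ΔT/ΣR = (564 K − 305.4 K)/0.7945 = 325.5 W
From the inner boundary to the ceramic fibre blanket/diatomaceous earth interface, ΣR_partial = 0.5976 K/W.
T_interface = T_in − Q·ΣR_partial = 564 K − (325.5)(0.5976) = 369.5 K

T = 369.5 K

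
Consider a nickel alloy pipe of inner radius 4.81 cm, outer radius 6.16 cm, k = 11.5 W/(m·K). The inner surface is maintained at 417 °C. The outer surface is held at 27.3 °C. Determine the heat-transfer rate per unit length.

Q' = 114 kW/m

Q' = 2πk·ΔT/ln(r₂/r₁) = 2π × 11.5 × 389.7 / ln(0.0616/0.0481) = 1.14×10^5 W/m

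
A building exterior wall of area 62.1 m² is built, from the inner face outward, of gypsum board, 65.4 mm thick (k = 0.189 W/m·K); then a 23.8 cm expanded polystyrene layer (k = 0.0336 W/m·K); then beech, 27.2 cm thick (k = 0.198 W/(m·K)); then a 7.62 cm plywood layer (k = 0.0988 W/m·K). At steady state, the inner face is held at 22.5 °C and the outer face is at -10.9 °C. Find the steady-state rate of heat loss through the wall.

Resistance network (inner→outer):
  R_gypsum board = L/(kA) = 0.0654/(0.189·62.1) = 0.005572 K/W
  R_expanded polystyrene = L/(kA) = 0.238/(0.0336·62.1) = 0.1141 K/W
  R_beech = L/(kA) = 0.272/(0.198·62.1) = 0.02212 K/W
  R_plywood = L/(kA) = 0.0762/(0.0988·62.1) = 0.01242 K/W
ΣR = 0.005572 + 0.1141 + 0.02212 + 0.01242 = 0.1542 K/W
Q = ΔT/ΣR = (22.5 °C − -10.9 °C)/0.1542 = 217 W

Q = 217 W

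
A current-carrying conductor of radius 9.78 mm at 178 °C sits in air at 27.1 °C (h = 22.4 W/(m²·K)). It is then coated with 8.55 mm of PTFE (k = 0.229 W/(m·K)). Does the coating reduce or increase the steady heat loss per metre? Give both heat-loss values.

reduces: 208 → 183 W/m

Critical radius for a cylinder: r_cr = k/h = 0.0102 m = 1.02 cm.
Outer radius after coating: r₂ = 0.00978 + 0.00855 = 0.01833 m.
r₁ < r_cr < r₂: heat loss rises to a maximum at r_cr then falls. Whether the coating helps depends on whether Q(r₂) has dropped back below Q(r₁).
Bare: R = 1/(2πr₁h) = 0.7265 m·K/W; Q = 150.9/0.7265 = 208 W/m.
Coated: R = R_cond + R_conv = 0.8242 m·K/W; Q = 150.9/0.8242 = 183 W/m.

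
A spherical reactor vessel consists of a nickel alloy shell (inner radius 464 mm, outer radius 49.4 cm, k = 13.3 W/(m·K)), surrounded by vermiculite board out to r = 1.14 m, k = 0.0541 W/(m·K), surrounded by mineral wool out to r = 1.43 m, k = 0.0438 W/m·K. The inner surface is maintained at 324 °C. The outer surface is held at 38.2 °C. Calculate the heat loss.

Q = 142 W

Treat each layer as a resistance in series:
  R_nickel alloy = (1/0.464 − 1/0.494)/(4πk) = 0.1309/(4π·13.3) = 7.831×10^-4 K/W
  R_vermiculite board = (1/0.494 − 1/1.14)/(4πk) = 1.147/(4π·0.0541) = 1.687 K/W
  R_mineral wool = (1/1.14 − 1/1.43)/(4πk) = 0.1779/(4π·0.0438) = 0.3232 K/W
ΣR = 7.831×10^-4 + 1.687 + 0.3232 = 2.011 K/W
Q = ΔT/ΣR = (324 °C − 38.2 °C)/2.011 = 142 W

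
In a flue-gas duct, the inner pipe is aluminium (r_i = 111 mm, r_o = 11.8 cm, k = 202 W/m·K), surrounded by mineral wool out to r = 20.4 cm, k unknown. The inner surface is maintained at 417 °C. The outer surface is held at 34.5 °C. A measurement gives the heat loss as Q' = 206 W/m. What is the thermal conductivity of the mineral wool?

ΣR = ΔT/Q' = |417 − 34.5|/206 = 1.857 m·K/W
Known resistances:
  R'_aluminium = ln(0.118/0.111)/(2πk) = 0.06115/(2π·202) = 4.818×10^-5 m·K/W
R_mineral wool = ΣR − ΣR_known = 1.857 − 4.818×10^-5 = 1.857 m·K/W
ln(r₂/r₁)/(2πk) = 1.857 ⇒ k = 0.5474/(2π·1.857) = 0.0469 W/m·K

k = 0.0469 W/m·K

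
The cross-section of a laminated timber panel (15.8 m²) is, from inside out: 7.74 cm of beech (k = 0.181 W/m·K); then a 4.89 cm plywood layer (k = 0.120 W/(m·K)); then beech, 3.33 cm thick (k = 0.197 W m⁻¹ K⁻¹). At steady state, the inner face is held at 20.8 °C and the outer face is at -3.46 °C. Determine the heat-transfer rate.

Q = 382 W

Series thermal resistances, inner to outer:
  R_beech = L/(kA) = 0.0774/(0.181·15.8) = 0.02706 K/W
  R_plywood = L/(kA) = 0.0489/(0.120·15.8) = 0.02579 K/W
  R_beech = L/(kA) = 0.0333/(0.197·15.8) = 0.01070 K/W
ΣR = 0.02706 + 0.02579 + 0.01070 = 0.06355 K/W
Q = ΔT/ΣR = (20.8 °C − -3.46 °C)/0.06355 = 382 W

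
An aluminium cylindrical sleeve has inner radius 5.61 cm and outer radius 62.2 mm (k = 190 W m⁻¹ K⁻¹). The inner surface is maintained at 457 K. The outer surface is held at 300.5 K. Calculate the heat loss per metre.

Q' = 1810 kW/m

Q' = 2πk·ΔT/ln(r₂/r₁) = 2π × 190 × 156.5 / ln(0.0622/0.0561) = 1.81×10^6 W/m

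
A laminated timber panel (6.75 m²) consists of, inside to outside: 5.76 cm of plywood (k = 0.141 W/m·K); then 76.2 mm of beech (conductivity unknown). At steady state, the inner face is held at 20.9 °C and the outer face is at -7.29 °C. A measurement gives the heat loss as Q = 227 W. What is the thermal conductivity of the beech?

k = 0.177 W/m·K

ΣR = ΔT/Q = |20.9 − -7.29|/227 = 0.1242 K/W
Known resistances:
  R_plywood = L/(kA) = 0.0576/(0.141·6.75) = 0.06052 K/W
R_beech = ΣR − ΣR_known = 0.1242 − 0.06052 = 0.06368 K/W
L/(kA) = 0.06368 ⇒ k = 0.0762/(0.06368·6.75) = 0.177 W/m·K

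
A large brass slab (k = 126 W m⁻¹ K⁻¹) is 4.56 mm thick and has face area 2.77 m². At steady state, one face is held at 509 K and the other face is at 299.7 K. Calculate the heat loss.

Q = 16000 kW

Q = kA·ΔT/L = 126 × 2.77 × |509 K − 299.7 K| / 0.00456 = 1.60×10^7 W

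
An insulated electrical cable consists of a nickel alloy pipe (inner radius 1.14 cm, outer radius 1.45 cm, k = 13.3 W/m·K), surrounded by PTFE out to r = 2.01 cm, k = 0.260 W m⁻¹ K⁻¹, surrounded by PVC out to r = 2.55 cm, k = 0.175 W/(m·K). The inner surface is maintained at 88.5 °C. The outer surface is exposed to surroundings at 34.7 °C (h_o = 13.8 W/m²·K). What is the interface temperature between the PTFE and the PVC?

Series thermal resistances, inner to outer:
  R'_nickel alloy = ln(0.0145/0.0114)/(2πk) = 0.2405/(2π·13.3) = 0.002878 m·K/W
  R'_PTFE = ln(0.0201/0.0145)/(2πk) = 0.3266/(2π·0.260) = 0.1999 m·K/W
  R'_PVC = ln(0.0255/0.0201)/(2πk) = 0.2380/(2π·0.175) = 0.2164 m·K/W
  R'_conv,out = 1/(2πr h) = 1/(2π·0.0255·13.8) = 0.4523 m·K/W
ΣR = 0.002878 + 0.1999 + 0.2164 + 0.4523 = 0.8715 m·K/W
Q' = ΔT/ΣR = (88.5 °C − 34.7 °C)/0.8715 = 61.73 W/m
From the inner boundary to the PTFE/PVC interface, ΣR_partial = 0.2028 m·K/W.
T_interface = T_in − Q'·ΣR_partial = 88.5 °C − (61.73)(0.2028) = 76.0 °C

T = 76.0 °C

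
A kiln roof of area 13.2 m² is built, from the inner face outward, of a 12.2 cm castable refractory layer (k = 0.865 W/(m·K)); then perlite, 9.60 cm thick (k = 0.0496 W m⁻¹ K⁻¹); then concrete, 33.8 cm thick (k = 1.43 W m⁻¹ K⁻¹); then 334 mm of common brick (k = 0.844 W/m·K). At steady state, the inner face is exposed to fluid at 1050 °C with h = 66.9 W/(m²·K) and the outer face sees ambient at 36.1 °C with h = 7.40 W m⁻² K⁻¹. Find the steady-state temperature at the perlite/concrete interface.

T = 308 °C

Series thermal resistances, inner to outer:
  R_conv,in = 1/(hA) = 1/(66.9·13.2) = 0.001132 K/W
  R_castable refractory = L/(kA) = 0.122/(0.865·13.2) = 0.01068 K/W
  R_perlite = L/(kA) = 0.0960/(0.0496·13.2) = 0.1466 K/W
  R_concrete = L/(kA) = 0.338/(1.43·13.2) = 0.01791 K/W
  R_common brick = L/(kA) = 0.334/(0.844·13.2) = 0.02998 K/W
  R_conv,out = 1/(hA) = 1/(7.40·13.2) = 0.01024 K/W
ΣR = 0.001132 + 0.01068 + 0.1466 + 0.01791 + 0.02998 + 0.01024 = 0.2165 K/W
Q = ΔT/ΣR = (1050 °C − 36.1 °C)/0.2165 = 4683 W
From the inner boundary to the perlite/concrete interface, ΣR_partial = 0.1584 K/W.
T_interface = T_in − Q·ΣR_partial = 1050 °C − (4683)(0.1584) = 308 °C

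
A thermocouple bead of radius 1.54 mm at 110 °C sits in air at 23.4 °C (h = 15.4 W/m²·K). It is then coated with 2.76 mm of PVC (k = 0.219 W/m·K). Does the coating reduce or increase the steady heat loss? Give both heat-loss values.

Critical radius for a sphere: r_cr = 2k/h = 0.0284 m = 2.84 cm.
Outer radius after coating: r₂ = 0.00154 + 0.00276 = 0.00430 m.
Since r₁ < r_cr and r₂ ≤ r_cr, the coating moves toward the maximum at r_cr — heat loss rises.
Bare: R = 1/(4πr₁²h) = 2179 K/W; Q = 86.6/2179 = 0.0397 W.
Coated: R = R_cond + R_conv = 430.9 K/W; Q = 86.6/430.9 = 0.201 W.

increases: 0.0397 → 0.201 W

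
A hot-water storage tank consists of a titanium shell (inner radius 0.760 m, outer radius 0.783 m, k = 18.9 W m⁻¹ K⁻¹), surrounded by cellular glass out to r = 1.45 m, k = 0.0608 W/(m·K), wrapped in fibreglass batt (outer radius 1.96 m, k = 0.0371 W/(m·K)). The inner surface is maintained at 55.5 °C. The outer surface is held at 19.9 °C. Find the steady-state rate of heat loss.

Q = 30.8 W

Resistance network (inner→outer):
  R_titanium = (1/0.760 − 1/0.783)/(4πk) = 0.03865/(4π·18.9) = 1.627×10^-4 K/W
  R_cellular glass = (1/0.783 − 1/1.45)/(4πk) = 0.5875/(4π·0.0608) = 0.7689 K/W
  R_fibreglass batt = (1/1.45 − 1/1.96)/(4πk) = 0.1795/(4π·0.0371) = 0.3849 K/W
ΣR = 1.627×10^-4 + 0.7689 + 0.3849 = 1.154 K/W
Q = ΔT/ΣR = (55.5 °C − 19.9 °C)/1.154 = 30.8 W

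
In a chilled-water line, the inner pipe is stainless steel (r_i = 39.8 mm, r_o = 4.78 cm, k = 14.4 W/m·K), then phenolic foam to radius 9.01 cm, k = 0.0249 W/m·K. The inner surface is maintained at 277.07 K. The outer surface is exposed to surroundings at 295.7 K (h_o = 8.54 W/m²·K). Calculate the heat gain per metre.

Series thermal resistances, inner to outer:
  R'_stainless steel = ln(0.0478/0.0398)/(2πk) = 0.1832/(2π·14.4) = 0.002024 m·K/W
  R'_phenolic foam = ln(0.0901/0.0478)/(2πk) = 0.6339/(2π·0.0249) = 4.052 m·K/W
  R'_conv,out = 1/(2πr h) = 1/(2π·0.0901·8.54) = 0.2068 m·K/W
ΣR = 0.002024 + 4.052 + 0.2068 = 4.261 m·K/W
Q' = ΔT/ΣR = (277.07 K − 295.7 K)/4.261 = -4.37 W/m
(Negative Q' ⇒ heat flows inward; heat gain = 4.37 W/m.)

Q' = 4.37 W/m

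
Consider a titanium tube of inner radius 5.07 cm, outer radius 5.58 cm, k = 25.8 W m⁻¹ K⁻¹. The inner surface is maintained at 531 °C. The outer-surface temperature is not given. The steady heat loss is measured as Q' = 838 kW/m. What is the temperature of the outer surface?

Series resistances:
  R'_titanium = ln(0.0558/0.0507)/(2πk) = 0.09585/(2π·25.8) = 5.913×10^-4 m·K/W
ΣR = 5.913×10^-4 m·K/W
ΔT = Q'·ΣR = 8.38×10^5 × 5.913×10^-4 = 495.5 K
Heat flows outward, so T_out = T_in − ΔT = 531 − 495.5 = 35.5 °C

T_out = 35.5 °C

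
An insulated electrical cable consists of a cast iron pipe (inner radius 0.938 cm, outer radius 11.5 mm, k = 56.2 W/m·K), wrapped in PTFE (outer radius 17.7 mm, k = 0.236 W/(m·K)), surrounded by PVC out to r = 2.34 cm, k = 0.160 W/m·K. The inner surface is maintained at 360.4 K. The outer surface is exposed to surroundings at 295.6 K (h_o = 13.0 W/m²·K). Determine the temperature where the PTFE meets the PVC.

T = 343.1 K

Treat each layer as a resistance in series:
  R'_cast iron = ln(0.0115/0.00938)/(2πk) = 0.2038/(2π·56.2) = 5.771×10^-4 m·K/W
  R'_PTFE = ln(0.0177/0.0115)/(2πk) = 0.4312/(2π·0.236) = 0.2908 m·K/W
  R'_PVC = ln(0.0234/0.0177)/(2πk) = 0.2792/(2π·0.160) = 0.2777 m·K/W
  R'_conv,out = 1/(2πr h) = 1/(2π·0.0234·13.0) = 0.5232 m·K/W
ΣR = 5.771×10^-4 + 0.2908 + 0.2777 + 0.5232 = 1.092 m·K/W
Q' = ΔT/ΣR = (360.4 K − 295.6 K)/1.092 = 59.34 W/m
From the inner boundary to the PTFE/PVC interface, ΣR_partial = 0.2914 m·K/W.
T_interface = T_in − Q'·ΣR_partial = 360.4 K − (59.34)(0.2914) = 343.1 K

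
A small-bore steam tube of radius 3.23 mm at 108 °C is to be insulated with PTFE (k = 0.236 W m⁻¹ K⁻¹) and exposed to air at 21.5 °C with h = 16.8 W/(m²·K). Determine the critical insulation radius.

r_cr = 1.40 cm

For a cylinder, r_cr = k_ins/h = 0.236/16.8 = 0.0140 m = 1.40 cm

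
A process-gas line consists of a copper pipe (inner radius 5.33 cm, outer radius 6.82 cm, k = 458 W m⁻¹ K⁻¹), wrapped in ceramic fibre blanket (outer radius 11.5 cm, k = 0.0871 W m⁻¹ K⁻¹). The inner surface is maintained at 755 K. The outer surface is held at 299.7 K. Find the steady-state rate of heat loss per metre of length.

Treat each layer as a resistance in series:
  R'_copper = ln(0.0682/0.0533)/(2πk) = 0.2465/(2π·458) = 8.566×10^-5 m·K/W
  R'_ceramic fibre blanket = ln(0.115/0.0682)/(2πk) = 0.5225/(2π·0.0871) = 0.9547 m·K/W
ΣR = 8.566×10^-5 + 0.9547 = 0.9548 m·K/W
Q' = ΔT/ΣR = (755 K − 299.7 K)/0.9548 = 477 W/m

Q' = 477 W/m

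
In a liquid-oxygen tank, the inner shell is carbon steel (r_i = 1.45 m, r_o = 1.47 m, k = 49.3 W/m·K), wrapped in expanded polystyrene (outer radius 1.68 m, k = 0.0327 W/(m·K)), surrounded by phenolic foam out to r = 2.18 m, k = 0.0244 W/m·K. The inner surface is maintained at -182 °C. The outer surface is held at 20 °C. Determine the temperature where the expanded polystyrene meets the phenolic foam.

Treat each layer as a resistance in series:
  R_carbon steel = (1/1.45 − 1/1.47)/(4πk) = 0.009383/(4π·49.3) = 1.515×10^-5 K/W
  R_expanded polystyrene = (1/1.47 − 1/1.68)/(4πk) = 0.08503/(4π·0.0327) = 0.2069 K/W
  R_phenolic foam = (1/1.68 − 1/2.18)/(4πk) = 0.1365/(4π·0.0244) = 0.4453 K/W
ΣR = 1.515×10^-5 + 0.2069 + 0.4453 = 0.6522 K/W
Q = ΔT/ΣR = (-182 °C − 20 °C)/0.6522 = -309.7 W
From the inner boundary to the expanded polystyrene/phenolic foam interface, ΣR_partial = 0.2069 K/W.
T_interface = T_in − Q·ΣR_partial = -182 °C − (-309.7)(0.2069) = -118 °C

T = -118 °C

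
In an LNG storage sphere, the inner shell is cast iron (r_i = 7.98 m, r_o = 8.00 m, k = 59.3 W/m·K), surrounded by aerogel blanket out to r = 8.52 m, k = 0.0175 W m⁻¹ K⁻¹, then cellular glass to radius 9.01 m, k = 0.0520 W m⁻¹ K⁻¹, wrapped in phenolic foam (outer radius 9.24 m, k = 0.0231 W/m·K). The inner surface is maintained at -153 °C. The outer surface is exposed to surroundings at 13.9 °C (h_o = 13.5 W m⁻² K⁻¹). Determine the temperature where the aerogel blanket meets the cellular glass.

T = -45.9 °C

Treat each layer as a resistance in series:
  R_cast iron = (1/7.98 − 1/8.00)/(4πk) = 3.133×10^-4/(4π·59.3) = 4.204×10^-7 K/W
  R_aerogel blanket = (1/8.00 − 1/8.52)/(4πk) = 0.007629/(4π·0.0175) = 0.03469 K/W
  R_cellular glass = (1/8.52 − 1/9.01)/(4πk) = 0.006383/(4π·0.0520) = 0.009768 K/W
  R_phenolic foam = (1/9.01 − 1/9.24)/(4πk) = 0.002763/(4π·0.0231) = 0.009517 K/W
  R_conv,out = 1/(4πr²h) = 1/(4π·9.24²·13.5) = 6.904×10^-5 K/W
ΣR = 4.204×10^-7 + 0.03469 + 0.009768 + 0.009517 + 6.904×10^-5 = 0.05404 K/W
Q = ΔT/ΣR = (-153 °C − 13.9 °C)/0.05404 = -3088 W
From the inner boundary to the aerogel blanket/cellular glass interface, ΣR_partial = 0.03469 K/W.
T_interface = T_in − Q·ΣR_partial = -153 °C − (-3088)(0.03469) = -45.9 °C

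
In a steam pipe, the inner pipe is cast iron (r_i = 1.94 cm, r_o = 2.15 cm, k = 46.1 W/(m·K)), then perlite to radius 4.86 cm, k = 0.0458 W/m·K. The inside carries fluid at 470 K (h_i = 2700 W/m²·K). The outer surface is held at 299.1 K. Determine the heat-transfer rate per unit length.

Q' = 60.2 W/m

Series thermal resistances, inner to outer:
  R'_conv,in = 1/(2πr h) = 1/(2π·0.0194·2700) = 0.003038 m·K/W
  R'_cast iron = ln(0.0215/0.0194)/(2πk) = 0.1028/(2π·46.1) = 3.548×10^-4 m·K/W
  R'_perlite = ln(0.0486/0.0215)/(2πk) = 0.8156/(2π·0.0458) = 2.834 m·K/W
ΣR = 0.003038 + 3.548×10^-4 + 2.834 = 2.837 m·K/W
Q' = ΔT/ΣR = (470 K − 299.1 K)/2.837 = 60.2 W/m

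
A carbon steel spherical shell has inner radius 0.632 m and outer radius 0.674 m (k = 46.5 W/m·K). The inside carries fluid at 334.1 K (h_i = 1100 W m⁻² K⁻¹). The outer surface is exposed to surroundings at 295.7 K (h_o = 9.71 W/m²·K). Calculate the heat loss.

Q = 2.09 kW

Treat each layer as a resistance in series:
  R_conv,in = 1/(4πr²h) = 1/(4π·0.632²·1100) = 1.811×10^-4 K/W
  R_carbon steel = (1/0.632 − 1/0.674)/(4πk) = 0.09860/(4π·46.5) = 1.687×10^-4 K/W
  R_conv,out = 1/(4πr²h) = 1/(4π·0.674²·9.71) = 0.01804 K/W
ΣR = 1.811×10^-4 + 1.687×10^-4 + 0.01804 = 0.01839 K/W
Q = ΔT/ΣR = (334.1 K − 295.7 K)/0.01839 = 2090 W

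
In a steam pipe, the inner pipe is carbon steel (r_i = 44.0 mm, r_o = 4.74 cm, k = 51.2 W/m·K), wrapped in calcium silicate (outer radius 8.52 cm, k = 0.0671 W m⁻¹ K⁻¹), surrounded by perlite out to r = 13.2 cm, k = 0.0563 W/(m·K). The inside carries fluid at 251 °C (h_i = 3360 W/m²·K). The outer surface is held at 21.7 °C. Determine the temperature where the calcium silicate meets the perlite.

Resistance network (inner→outer):
  R'_conv,in = 1/(2πr h) = 1/(2π·0.0440·3360) = 0.001077 m·K/W
  R'_carbon steel = ln(0.0474/0.0440)/(2πk) = 0.07443/(2π·51.2) = 2.314×10^-4 m·K/W
  R'_calcium silicate = ln(0.0852/0.0474)/(2πk) = 0.5864/(2π·0.0671) = 1.391 m·K/W
  R'_perlite = ln(0.132/0.0852)/(2πk) = 0.4378/(2π·0.0563) = 1.238 m·K/W
ΣR = 0.001077 + 2.314×10^-4 + 1.391 + 1.238 = 2.630 m·K/W
Q' = ΔT/ΣR = (251 °C − 21.7 °C)/2.630 = 87.19 W/m
From the inner boundary to the calcium silicate/perlite interface, ΣR_partial = 1.392 m·K/W.
T_interface = T_in − Q'·ΣR_partial = 251 °C − (87.19)(1.392) = 130 °C

T = 130 °C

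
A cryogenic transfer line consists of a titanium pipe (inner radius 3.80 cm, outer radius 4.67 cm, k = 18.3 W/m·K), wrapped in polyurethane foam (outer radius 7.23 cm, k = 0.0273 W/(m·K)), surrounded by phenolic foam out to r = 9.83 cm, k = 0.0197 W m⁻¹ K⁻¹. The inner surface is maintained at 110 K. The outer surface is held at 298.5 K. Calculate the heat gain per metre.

Treat each layer as a resistance in series:
  R'_titanium = ln(0.0467/0.0380)/(2πk) = 0.2062/(2π·18.3) = 0.001793 m·K/W
  R'_polyurethane foam = ln(0.0723/0.0467)/(2πk) = 0.4371/(2π·0.0273) = 2.548 m·K/W
  R'_phenolic foam = ln(0.0983/0.0723)/(2πk) = 0.3072/(2π·0.0197) = 2.482 m·K/W
ΣR = 0.001793 + 2.548 + 2.482 = 5.032 m·K/W
Q' = ΔT/ΣR = (110 K − 298.5 K)/5.032 = -37.5 W/m
(Negative Q' ⇒ heat flows inward; heat gain = 37.5 W/m.)

Q' = 37.5 W/m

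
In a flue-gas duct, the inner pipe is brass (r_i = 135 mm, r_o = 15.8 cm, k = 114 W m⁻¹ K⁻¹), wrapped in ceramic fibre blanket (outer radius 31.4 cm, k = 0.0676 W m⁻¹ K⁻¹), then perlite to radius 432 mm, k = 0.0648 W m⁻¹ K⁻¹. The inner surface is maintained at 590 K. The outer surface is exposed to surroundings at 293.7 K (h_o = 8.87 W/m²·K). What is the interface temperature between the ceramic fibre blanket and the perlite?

Resistance network (inner→outer):
  R'_brass = ln(0.158/0.135)/(2πk) = 0.1573/(2π·114) = 2.196×10^-4 m·K/W
  R'_ceramic fibre blanket = ln(0.314/0.158)/(2πk) = 0.6868/(2π·0.0676) = 1.617 m·K/W
  R'_perlite = ln(0.432/0.314)/(2πk) = 0.3190/(2π·0.0648) = 0.7836 m·K/W
  R'_conv,out = 1/(2πr h) = 1/(2π·0.432·8.87) = 0.04153 m·K/W
ΣR = 2.196×10^-4 + 1.617 + 0.7836 + 0.04153 = 2.442 m·K/W
Q' = ΔT/ΣR = (590 K − 293.7 K)/2.442 = 121.3 W/m
From the inner boundary to the ceramic fibre blanket/perlite interface, ΣR_partial = 1.617 m·K/W.
T_interface = T_in − Q'·ΣR_partial = 590 K − (121.3)(1.617) = 394 K

T = 394 K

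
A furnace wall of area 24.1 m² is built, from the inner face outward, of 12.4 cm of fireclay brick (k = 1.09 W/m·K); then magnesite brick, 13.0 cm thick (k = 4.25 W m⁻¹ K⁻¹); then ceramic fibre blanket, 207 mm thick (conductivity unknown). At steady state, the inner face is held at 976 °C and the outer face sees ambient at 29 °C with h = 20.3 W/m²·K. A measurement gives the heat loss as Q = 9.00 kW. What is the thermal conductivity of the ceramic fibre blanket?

ΣR = ΔT/Q = |976 − 29|/9000 = 0.1052 K/W
Known resistances:
  R_fireclay brick = L/(kA) = 0.124/(1.09·24.1) = 0.004720 K/W
  R_magnesite brick = L/(kA) = 0.130/(4.25·24.1) = 0.001269 K/W
  R_conv,out = 1/(hA) = 1/(20.3·24.1) = 0.002044 K/W
R_ceramic fibre blanket = ΣR − ΣR_known = 0.1052 − 0.008033 = 0.09717 K/W
L/(kA) = 0.09717 ⇒ k = 0.207/(0.09717·24.1) = 0.0884 W/m·K

k = 0.0884 W/m·K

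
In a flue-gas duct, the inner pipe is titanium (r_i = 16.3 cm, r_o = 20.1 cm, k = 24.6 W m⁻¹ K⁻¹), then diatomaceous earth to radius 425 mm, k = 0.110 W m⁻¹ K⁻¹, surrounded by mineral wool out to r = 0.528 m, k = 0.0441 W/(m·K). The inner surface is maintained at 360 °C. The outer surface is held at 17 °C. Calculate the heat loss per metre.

Q' = 184 W/m

Resistance network (inner→outer):
  R'_titanium = ln(0.201/0.163)/(2πk) = 0.2096/(2π·24.6) = 0.001356 m·K/W
  R'_diatomaceous earth = ln(0.425/0.201)/(2πk) = 0.7488/(2π·0.110) = 1.083 m·K/W
  R'_mineral wool = ln(0.528/0.425)/(2πk) = 0.2170/(2π·0.0441) = 0.7832 m·K/W
ΣR = 0.001356 + 1.083 + 0.7832 = 1.868 m·K/W
Q' = ΔT/ΣR = (360 °C − 17 °C)/1.868 = 184 W/m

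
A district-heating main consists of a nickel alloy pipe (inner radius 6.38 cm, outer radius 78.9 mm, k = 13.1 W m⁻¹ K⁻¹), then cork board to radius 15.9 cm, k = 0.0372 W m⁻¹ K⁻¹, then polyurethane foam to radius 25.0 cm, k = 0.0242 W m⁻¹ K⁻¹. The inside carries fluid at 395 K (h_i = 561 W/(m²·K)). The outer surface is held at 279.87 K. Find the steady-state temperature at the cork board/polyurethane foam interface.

T = 337.2 K

Treat each layer as a resistance in series:
  R'_conv,in = 1/(2πr h) = 1/(2π·0.0638·561) = 0.004447 m·K/W
  R'_nickel alloy = ln(0.0789/0.0638)/(2πk) = 0.2124/(2π·13.1) = 0.002581 m·K/W
  R'_cork board = ln(0.159/0.0789)/(2πk) = 0.7007/(2π·0.0372) = 2.998 m·K/W
  R'_polyurethane foam = ln(0.250/0.159)/(2πk) = 0.4526/(2π·0.0242) = 2.976 m·K/W
ΣR = 0.004447 + 0.002581 + 2.998 + 2.976 = 5.981 m·K/W
Q' = ΔT/ΣR = (395 K − 279.87 K)/5.981 = 19.25 W/m
From the inner boundary to the cork board/polyurethane foam interface, ΣR_partial = 3.005 m·K/W.
T_interface = T_in − Q'·ΣR_partial = 395 K − (19.25)(3.005) = 337.2 K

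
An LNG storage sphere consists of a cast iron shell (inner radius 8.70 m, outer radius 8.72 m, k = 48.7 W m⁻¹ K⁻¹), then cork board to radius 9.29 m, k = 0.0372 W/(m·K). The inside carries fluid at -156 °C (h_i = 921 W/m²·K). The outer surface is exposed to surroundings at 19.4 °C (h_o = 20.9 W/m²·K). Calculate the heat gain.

Resistance network (inner→outer):
  R_conv,in = 1/(4πr²h) = 1/(4π·8.70²·921) = 1.142×10^-6 K/W
  R_cast iron = (1/8.70 − 1/8.72)/(4πk) = 2.636×10^-4/(4π·48.7) = 4.308×10^-7 K/W
  R_cork board = (1/8.72 − 1/9.29)/(4πk) = 0.007036/(4π·0.0372) = 0.01505 K/W
  R_conv,out = 1/(4πr²h) = 1/(4π·9.29²·20.9) = 4.412×10^-5 K/W
ΣR = 1.142×10^-6 + 4.308×10^-7 + 0.01505 + 4.412×10^-5 = 0.01510 K/W
Q = ΔT/ΣR = (-156 °C − 19.4 °C)/0.01510 = -11600 W
(Negative Q ⇒ heat flows inward; heat gain = 11600 W.)

Q = 11.6 kW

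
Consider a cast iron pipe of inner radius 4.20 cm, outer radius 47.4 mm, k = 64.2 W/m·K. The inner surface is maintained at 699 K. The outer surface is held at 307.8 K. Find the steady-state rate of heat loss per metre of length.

Q' = 1300 kW/m

Q' = 2πk·ΔT/ln(r₂/r₁) = 2π × 64.2 × 391.2 / ln(0.0474/0.0420) = 1.30×10^6 W/m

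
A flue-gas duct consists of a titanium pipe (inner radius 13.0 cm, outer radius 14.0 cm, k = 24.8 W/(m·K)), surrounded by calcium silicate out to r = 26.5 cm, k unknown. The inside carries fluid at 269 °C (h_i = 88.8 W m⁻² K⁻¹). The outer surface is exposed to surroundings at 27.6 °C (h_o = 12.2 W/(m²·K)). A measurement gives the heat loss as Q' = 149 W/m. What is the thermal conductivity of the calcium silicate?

k = 0.0652 W/m·K

ΣR = ΔT/Q' = |269 − 27.6|/149 = 1.620 m·K/W
Known resistances:
  R'_conv,in = 1/(2πr h) = 1/(2π·0.130·88.8) = 0.01379 m·K/W
  R'_titanium = ln(0.140/0.130)/(2πk) = 0.07411/(2π·24.8) = 4.756×10^-4 m·K/W
  R'_conv,out = 1/(2πr h) = 1/(2π·0.265·12.2) = 0.04923 m·K/W
R_calcium silicate = ΣR − ΣR_known = 1.620 − 0.06350 = 1.557 m·K/W
ln(r₂/r₁)/(2πk) = 1.557 ⇒ k = 0.6381/(2π·1.557) = 0.0652 W/m·K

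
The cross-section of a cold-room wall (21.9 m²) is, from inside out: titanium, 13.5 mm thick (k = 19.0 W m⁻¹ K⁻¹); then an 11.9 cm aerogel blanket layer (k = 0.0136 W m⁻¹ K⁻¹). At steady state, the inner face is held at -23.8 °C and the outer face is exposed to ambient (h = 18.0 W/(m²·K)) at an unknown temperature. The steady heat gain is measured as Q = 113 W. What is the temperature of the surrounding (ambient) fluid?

T_out = 21.6 °C

Sum the resistances:
  R_titanium = L/(kA) = 0.0135/(19.0·21.9) = 3.244×10^-5 K/W
  R_aerogel blanket = L/(kA) = 0.119/(0.0136·21.9) = 0.3995 K/W
  R_conv,out = 1/(hA) = 1/(18.0·21.9) = 0.002537 K/W
ΣR = 0.4021 K/W
ΔT = Q·ΣR = 113 × 0.4021 = 45.44 K
Heat flows inward, so T_out = T_in + ΔT = -23.8 + 45.44 = 21.6 °C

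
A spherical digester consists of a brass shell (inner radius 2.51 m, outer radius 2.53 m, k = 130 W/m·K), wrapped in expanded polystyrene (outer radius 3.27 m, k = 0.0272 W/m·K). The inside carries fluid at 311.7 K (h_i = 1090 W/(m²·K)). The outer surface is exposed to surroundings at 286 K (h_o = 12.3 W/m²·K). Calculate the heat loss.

Treat each layer as a resistance in series:
  R_conv,in = 1/(4πr²h) = 1/(4π·2.51²·1090) = 1.159×10^-5 K/W
  R_brass = (1/2.51 − 1/2.53)/(4πk) = 0.003149/(4π·130) = 1.928×10^-6 K/W
  R_expanded polystyrene = (1/2.53 − 1/3.27)/(4πk) = 0.08945/(4π·0.0272) = 0.2617 K/W
  R_conv,out = 1/(4πr²h) = 1/(4π·3.27²·12.3) = 6.050×10^-4 K/W
ΣR = 1.159×10^-5 + 1.928×10^-6 + 0.2617 + 6.050×10^-4 = 0.2623 K/W
Q = ΔT/ΣR = (311.7 K − 286 K)/0.2623 = 98.0 W

Q = 98.0 W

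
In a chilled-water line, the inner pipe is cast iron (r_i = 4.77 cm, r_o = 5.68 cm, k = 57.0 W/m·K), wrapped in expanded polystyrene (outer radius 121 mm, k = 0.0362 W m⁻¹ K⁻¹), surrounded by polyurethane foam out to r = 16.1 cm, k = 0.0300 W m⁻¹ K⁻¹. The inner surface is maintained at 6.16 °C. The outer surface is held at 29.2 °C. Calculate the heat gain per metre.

Q' = 4.76 W/m

Resistance network (inner→outer):
  R'_cast iron = ln(0.0568/0.0477)/(2πk) = 0.1746/(2π·57.0) = 4.875×10^-4 m·K/W
  R'_expanded polystyrene = ln(0.121/0.0568)/(2πk) = 0.7563/(2π·0.0362) = 3.325 m·K/W
  R'_polyurethane foam = ln(0.161/0.121)/(2πk) = 0.2856/(2π·0.0300) = 1.515 m·K/W
ΣR = 4.875×10^-4 + 3.325 + 1.515 = 4.840 m·K/W
Q' = ΔT/ΣR = (6.16 °C − 29.2 °C)/4.840 = -4.76 W/m
(Negative Q' ⇒ heat flows inward; heat gain = 4.76 W/m.)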